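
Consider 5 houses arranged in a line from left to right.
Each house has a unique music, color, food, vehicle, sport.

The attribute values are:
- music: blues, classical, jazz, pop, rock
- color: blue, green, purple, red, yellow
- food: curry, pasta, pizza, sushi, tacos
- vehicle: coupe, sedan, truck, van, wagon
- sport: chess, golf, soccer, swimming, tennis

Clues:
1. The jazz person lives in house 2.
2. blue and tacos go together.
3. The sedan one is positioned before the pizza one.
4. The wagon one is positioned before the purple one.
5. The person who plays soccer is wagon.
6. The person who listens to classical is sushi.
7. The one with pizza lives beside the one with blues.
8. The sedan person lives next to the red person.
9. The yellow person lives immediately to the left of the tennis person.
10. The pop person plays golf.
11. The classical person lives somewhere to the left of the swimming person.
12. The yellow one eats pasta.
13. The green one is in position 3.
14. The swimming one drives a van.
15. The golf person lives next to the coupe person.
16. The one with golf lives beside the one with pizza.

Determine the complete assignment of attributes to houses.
Solution:

House | Music | Color | Food | Vehicle | Sport
----------------------------------------------
  1   | pop | yellow | pasta | sedan | golf
  2   | jazz | red | pizza | coupe | tennis
  3   | blues | green | curry | wagon | soccer
  4   | classical | purple | sushi | truck | chess
  5   | rock | blue | tacos | van | swimming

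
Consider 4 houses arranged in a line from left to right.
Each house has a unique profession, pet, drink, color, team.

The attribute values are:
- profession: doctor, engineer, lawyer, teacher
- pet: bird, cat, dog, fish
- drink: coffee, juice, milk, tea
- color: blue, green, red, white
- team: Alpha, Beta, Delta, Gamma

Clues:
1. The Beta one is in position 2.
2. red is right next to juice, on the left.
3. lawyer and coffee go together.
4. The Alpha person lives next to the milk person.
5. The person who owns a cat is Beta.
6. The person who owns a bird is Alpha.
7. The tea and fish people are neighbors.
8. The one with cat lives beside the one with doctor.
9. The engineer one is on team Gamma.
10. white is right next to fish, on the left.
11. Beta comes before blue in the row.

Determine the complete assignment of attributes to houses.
Solution:

House | Profession | Pet | Drink | Color | Team
-----------------------------------------------
  1   | lawyer | dog | coffee | red | Delta
  2   | teacher | cat | juice | green | Beta
  3   | doctor | bird | tea | white | Alpha
  4   | engineer | fish | milk | blue | Gamma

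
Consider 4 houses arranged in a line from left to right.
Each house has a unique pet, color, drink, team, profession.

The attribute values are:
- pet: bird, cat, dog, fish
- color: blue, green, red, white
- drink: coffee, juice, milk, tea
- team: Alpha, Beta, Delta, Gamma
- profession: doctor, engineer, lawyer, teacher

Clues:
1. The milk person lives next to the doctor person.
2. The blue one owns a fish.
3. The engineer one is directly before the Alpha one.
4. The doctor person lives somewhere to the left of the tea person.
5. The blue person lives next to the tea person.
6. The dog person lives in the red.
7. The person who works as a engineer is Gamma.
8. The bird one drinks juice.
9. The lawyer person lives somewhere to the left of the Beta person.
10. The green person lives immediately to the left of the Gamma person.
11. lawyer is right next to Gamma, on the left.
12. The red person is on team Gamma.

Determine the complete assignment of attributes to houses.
Solution:

House | Pet | Color | Drink | Team | Profession
-----------------------------------------------
  1   | bird | green | juice | Delta | lawyer
  2   | dog | red | milk | Gamma | engineer
  3   | fish | blue | coffee | Alpha | doctor
  4   | cat | white | tea | Beta | teacher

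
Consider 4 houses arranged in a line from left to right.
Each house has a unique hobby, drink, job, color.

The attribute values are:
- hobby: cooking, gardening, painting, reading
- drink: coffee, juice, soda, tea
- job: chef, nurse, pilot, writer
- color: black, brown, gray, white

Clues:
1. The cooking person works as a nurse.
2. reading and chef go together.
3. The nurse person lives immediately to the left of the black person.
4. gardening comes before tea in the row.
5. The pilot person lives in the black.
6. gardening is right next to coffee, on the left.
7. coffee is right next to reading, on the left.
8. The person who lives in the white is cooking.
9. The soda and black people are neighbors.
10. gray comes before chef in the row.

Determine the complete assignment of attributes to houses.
Solution:

House | Hobby | Drink | Job | Color
-----------------------------------
  1   | cooking | soda | nurse | white
  2   | gardening | juice | pilot | black
  3   | painting | coffee | writer | gray
  4   | reading | tea | chef | brown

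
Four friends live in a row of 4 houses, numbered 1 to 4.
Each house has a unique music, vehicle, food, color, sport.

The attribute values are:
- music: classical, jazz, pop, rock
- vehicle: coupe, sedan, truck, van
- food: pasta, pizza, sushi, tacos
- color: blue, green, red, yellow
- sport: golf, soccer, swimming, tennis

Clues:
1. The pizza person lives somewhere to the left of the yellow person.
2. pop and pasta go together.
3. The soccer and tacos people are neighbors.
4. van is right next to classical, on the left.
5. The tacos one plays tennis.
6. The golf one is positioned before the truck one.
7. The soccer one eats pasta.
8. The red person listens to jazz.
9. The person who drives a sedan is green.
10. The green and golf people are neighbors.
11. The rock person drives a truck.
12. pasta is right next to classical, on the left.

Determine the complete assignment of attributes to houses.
Solution:

House | Music | Vehicle | Food | Color | Sport
----------------------------------------------
  1   | pop | van | pasta | blue | soccer
  2   | classical | sedan | tacos | green | tennis
  3   | jazz | coupe | pizza | red | golf
  4   | rock | truck | sushi | yellow | swimming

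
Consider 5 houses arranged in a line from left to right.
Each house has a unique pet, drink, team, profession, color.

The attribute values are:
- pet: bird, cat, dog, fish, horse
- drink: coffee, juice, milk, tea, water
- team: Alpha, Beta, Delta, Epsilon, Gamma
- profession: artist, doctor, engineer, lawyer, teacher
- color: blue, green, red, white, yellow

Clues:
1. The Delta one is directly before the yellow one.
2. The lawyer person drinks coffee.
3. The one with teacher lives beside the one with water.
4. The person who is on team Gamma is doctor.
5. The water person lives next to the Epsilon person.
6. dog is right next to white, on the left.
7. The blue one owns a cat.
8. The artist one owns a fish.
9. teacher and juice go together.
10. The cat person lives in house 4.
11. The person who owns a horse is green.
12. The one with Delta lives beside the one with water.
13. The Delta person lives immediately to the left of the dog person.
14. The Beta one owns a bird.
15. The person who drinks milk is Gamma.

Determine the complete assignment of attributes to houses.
Solution:

House | Pet | Drink | Team | Profession | Color
-----------------------------------------------
  1   | horse | juice | Delta | teacher | green
  2   | dog | water | Alpha | engineer | yellow
  3   | fish | tea | Epsilon | artist | white
  4   | cat | milk | Gamma | doctor | blue
  5   | bird | coffee | Beta | lawyer | red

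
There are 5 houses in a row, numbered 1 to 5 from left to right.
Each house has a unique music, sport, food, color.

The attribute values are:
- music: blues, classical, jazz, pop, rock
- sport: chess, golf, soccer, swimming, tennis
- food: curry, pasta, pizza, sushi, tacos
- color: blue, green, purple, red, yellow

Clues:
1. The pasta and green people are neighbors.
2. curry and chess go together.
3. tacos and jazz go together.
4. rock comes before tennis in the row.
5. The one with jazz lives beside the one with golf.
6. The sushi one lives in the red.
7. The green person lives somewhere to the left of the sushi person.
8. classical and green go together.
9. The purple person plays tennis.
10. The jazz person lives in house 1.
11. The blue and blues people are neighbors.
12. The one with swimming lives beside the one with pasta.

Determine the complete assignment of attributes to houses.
Solution:

House | Music | Sport | Food | Color
------------------------------------
  1   | jazz | swimming | tacos | blue
  2   | blues | golf | pasta | yellow
  3   | classical | chess | curry | green
  4   | rock | soccer | sushi | red
  5   | pop | tennis | pizza | purple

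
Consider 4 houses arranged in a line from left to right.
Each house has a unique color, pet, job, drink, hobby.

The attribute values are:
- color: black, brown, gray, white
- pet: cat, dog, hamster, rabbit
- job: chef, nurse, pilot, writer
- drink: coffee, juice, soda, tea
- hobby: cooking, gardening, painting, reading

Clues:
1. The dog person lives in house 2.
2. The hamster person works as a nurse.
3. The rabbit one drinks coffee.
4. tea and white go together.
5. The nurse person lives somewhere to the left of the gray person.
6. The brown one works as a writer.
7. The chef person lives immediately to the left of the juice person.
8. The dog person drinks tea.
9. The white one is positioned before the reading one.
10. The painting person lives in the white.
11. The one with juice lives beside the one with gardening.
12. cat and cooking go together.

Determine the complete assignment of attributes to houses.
Solution:

House | Color | Pet | Job | Drink | Hobby
-----------------------------------------
  1   | brown | cat | writer | soda | cooking
  2   | white | dog | chef | tea | painting
  3   | black | hamster | nurse | juice | reading
  4   | gray | rabbit | pilot | coffee | gardening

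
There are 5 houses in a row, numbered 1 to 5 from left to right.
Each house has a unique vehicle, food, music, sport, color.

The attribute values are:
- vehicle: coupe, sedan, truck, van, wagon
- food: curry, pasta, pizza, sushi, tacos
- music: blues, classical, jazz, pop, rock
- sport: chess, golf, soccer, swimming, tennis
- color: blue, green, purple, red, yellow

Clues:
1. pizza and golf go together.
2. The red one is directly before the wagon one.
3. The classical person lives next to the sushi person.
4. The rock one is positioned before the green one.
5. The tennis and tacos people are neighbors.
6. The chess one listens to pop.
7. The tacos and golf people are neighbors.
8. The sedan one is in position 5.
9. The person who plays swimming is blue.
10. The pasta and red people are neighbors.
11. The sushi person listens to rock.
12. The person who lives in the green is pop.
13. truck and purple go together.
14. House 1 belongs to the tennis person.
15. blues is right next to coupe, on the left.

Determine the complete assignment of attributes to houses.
Solution:

House | Vehicle | Food | Music | Sport | Color
----------------------------------------------
  1   | truck | pasta | blues | tennis | purple
  2   | coupe | tacos | jazz | soccer | red
  3   | wagon | pizza | classical | golf | yellow
  4   | van | sushi | rock | swimming | blue
  5   | sedan | curry | pop | chess | green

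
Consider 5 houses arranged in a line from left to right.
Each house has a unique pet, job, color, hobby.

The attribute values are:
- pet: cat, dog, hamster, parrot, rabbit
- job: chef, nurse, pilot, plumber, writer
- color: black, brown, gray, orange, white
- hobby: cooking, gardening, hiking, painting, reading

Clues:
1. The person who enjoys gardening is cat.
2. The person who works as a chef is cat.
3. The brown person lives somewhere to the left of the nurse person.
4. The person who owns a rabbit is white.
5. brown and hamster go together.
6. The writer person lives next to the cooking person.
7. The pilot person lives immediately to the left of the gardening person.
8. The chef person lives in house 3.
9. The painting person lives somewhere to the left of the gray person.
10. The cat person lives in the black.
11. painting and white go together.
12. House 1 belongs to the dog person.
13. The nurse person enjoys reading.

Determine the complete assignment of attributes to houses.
Solution:

House | Pet | Job | Color | Hobby
---------------------------------
  1   | dog | writer | orange | hiking
  2   | hamster | pilot | brown | cooking
  3   | cat | chef | black | gardening
  4   | rabbit | plumber | white | painting
  5   | parrot | nurse | gray | reading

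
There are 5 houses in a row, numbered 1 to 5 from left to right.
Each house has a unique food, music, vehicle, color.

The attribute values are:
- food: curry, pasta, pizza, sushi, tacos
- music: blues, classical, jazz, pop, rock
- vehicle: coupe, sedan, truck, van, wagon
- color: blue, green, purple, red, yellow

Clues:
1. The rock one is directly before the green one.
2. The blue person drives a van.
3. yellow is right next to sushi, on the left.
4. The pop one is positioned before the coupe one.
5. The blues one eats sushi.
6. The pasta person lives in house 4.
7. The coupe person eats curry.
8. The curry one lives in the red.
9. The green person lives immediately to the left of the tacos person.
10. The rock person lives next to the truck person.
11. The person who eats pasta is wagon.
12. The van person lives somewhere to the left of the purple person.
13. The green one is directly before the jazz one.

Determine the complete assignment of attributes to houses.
Solution:

House | Food | Music | Vehicle | Color
--------------------------------------
  1   | pizza | rock | sedan | yellow
  2   | sushi | blues | truck | green
  3   | tacos | jazz | van | blue
  4   | pasta | pop | wagon | purple
  5   | curry | classical | coupe | red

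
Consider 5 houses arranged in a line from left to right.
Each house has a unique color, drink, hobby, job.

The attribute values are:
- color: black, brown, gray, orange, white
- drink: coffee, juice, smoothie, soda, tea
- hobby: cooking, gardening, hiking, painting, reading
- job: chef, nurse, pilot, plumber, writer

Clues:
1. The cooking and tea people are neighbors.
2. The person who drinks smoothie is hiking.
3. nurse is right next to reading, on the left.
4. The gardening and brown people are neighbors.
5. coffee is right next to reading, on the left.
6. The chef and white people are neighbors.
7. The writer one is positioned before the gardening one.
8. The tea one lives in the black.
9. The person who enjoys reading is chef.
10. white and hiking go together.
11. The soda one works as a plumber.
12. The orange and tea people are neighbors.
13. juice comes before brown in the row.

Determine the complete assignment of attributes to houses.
Solution:

House | Color | Drink | Hobby | Job
-----------------------------------
  1   | orange | coffee | cooking | nurse
  2   | black | tea | reading | chef
  3   | white | smoothie | hiking | writer
  4   | gray | juice | gardening | pilot
  5   | brown | soda | painting | plumber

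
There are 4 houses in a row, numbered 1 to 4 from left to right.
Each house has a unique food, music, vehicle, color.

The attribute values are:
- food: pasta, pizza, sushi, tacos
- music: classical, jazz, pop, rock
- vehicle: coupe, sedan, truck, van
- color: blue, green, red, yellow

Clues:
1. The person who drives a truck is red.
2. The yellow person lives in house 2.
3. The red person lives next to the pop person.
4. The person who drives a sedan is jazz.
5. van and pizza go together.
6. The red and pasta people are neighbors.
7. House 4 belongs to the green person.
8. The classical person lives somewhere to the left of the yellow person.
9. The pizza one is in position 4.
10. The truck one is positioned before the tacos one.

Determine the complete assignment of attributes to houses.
Solution:

House | Food | Music | Vehicle | Color
--------------------------------------
  1   | sushi | classical | truck | red
  2   | pasta | pop | coupe | yellow
  3   | tacos | jazz | sedan | blue
  4   | pizza | rock | van | green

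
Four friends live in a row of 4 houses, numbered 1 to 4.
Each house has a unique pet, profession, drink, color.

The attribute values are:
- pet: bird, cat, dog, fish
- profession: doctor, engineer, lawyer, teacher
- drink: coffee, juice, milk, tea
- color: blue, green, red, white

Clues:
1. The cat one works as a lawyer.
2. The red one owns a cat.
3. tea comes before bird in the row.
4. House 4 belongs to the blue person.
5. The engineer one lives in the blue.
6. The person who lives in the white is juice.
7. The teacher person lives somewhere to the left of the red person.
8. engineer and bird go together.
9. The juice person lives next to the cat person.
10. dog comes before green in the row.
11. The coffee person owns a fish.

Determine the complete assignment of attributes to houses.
Solution:

House | Pet | Profession | Drink | Color
----------------------------------------
  1   | dog | teacher | juice | white
  2   | cat | lawyer | tea | red
  3   | fish | doctor | coffee | green
  4   | bird | engineer | milk | blue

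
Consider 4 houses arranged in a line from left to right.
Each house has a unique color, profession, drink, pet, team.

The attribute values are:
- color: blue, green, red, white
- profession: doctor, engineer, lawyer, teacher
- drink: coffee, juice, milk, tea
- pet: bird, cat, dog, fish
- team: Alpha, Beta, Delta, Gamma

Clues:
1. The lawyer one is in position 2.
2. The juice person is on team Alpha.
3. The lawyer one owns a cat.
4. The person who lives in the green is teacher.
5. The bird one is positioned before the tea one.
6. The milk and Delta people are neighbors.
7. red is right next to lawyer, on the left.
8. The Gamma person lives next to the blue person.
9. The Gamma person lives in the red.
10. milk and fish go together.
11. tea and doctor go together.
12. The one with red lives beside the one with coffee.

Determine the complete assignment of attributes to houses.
Solution:

House | Color | Profession | Drink | Pet | Team
-----------------------------------------------
  1   | red | engineer | milk | fish | Gamma
  2   | blue | lawyer | coffee | cat | Delta
  3   | green | teacher | juice | bird | Alpha
  4   | white | doctor | tea | dog | Beta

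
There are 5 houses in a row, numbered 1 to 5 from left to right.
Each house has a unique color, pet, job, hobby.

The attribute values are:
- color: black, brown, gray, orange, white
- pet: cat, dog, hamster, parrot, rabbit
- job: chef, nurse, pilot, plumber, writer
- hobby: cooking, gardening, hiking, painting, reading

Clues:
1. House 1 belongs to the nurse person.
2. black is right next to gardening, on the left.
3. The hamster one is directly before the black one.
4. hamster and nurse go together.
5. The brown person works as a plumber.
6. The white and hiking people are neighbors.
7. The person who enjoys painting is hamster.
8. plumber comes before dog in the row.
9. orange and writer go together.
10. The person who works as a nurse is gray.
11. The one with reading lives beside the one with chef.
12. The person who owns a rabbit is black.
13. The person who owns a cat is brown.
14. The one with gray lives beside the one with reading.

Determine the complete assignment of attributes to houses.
Solution:

House | Color | Pet | Job | Hobby
---------------------------------
  1   | gray | hamster | nurse | painting
  2   | black | rabbit | pilot | reading
  3   | white | parrot | chef | gardening
  4   | brown | cat | plumber | hiking
  5   | orange | dog | writer | cooking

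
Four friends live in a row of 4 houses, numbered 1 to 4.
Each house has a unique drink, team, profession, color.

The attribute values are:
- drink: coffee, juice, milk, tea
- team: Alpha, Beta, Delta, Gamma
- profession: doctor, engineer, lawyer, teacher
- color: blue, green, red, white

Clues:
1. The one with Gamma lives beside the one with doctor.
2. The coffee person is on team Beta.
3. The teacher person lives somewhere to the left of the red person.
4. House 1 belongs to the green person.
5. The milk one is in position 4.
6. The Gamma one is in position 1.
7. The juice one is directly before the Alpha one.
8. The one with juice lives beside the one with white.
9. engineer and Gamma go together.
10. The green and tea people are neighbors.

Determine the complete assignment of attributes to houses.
Solution:

House | Drink | Team | Profession | Color
-----------------------------------------
  1   | juice | Gamma | engineer | green
  2   | tea | Alpha | doctor | white
  3   | coffee | Beta | teacher | blue
  4   | milk | Delta | lawyer | red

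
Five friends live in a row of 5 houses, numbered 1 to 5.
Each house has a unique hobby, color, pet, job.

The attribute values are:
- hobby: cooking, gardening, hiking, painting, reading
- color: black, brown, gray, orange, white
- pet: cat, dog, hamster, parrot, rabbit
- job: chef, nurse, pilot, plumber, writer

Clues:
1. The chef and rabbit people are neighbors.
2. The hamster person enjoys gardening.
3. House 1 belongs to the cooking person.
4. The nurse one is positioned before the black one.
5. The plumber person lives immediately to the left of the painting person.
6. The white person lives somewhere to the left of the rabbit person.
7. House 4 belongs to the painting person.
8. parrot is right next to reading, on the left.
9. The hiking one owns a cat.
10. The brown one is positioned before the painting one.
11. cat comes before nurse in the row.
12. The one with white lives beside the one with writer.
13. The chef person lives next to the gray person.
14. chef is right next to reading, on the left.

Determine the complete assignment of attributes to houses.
Solution:

House | Hobby | Color | Pet | Job
---------------------------------
  1   | cooking | white | parrot | chef
  2   | reading | gray | rabbit | writer
  3   | hiking | brown | cat | plumber
  4   | painting | orange | dog | nurse
  5   | gardening | black | hamster | pilot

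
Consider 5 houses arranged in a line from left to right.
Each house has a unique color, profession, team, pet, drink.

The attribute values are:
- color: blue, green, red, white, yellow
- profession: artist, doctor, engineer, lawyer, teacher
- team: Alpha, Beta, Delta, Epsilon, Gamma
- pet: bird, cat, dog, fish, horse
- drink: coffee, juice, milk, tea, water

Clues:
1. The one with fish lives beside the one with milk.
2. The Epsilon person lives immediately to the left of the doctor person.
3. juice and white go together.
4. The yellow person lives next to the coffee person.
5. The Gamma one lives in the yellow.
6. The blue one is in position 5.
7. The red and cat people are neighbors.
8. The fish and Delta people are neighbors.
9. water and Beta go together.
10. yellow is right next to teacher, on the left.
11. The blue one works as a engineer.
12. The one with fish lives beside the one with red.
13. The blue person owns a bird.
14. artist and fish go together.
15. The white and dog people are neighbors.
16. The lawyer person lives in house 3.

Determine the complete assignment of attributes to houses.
Solution:

House | Color | Profession | Team | Pet | Drink
-----------------------------------------------
  1   | white | artist | Epsilon | fish | juice
  2   | red | doctor | Delta | dog | milk
  3   | yellow | lawyer | Gamma | cat | tea
  4   | green | teacher | Alpha | horse | coffee
  5   | blue | engineer | Beta | bird | water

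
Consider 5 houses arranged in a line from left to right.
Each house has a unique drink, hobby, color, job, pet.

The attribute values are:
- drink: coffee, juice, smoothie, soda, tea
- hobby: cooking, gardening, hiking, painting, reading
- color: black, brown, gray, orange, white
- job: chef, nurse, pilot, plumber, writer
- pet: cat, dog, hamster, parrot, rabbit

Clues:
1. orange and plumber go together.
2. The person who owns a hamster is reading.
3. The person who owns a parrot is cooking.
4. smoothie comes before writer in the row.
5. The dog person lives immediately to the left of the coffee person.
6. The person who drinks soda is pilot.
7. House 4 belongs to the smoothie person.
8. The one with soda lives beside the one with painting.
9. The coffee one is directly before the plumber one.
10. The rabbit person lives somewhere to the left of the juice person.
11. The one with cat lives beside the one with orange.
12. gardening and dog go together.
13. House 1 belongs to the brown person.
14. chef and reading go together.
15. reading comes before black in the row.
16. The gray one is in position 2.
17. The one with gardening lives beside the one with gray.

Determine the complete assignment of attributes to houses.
Solution:

House | Drink | Hobby | Color | Job | Pet
-----------------------------------------
  1   | soda | gardening | brown | pilot | dog
  2   | coffee | painting | gray | nurse | cat
  3   | tea | hiking | orange | plumber | rabbit
  4   | smoothie | reading | white | chef | hamster
  5   | juice | cooking | black | writer | parrot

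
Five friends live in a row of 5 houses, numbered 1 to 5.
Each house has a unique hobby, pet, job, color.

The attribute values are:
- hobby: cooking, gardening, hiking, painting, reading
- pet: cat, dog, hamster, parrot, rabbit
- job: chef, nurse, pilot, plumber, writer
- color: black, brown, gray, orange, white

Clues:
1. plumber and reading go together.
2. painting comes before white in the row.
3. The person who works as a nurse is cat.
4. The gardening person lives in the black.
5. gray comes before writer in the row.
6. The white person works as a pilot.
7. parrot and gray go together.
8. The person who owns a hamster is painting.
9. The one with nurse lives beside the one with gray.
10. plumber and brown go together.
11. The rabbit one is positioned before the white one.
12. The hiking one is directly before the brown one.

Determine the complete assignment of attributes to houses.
Solution:

House | Hobby | Pet | Job | Color
---------------------------------
  1   | gardening | cat | nurse | black
  2   | hiking | parrot | chef | gray
  3   | reading | rabbit | plumber | brown
  4   | painting | hamster | writer | orange
  5   | cooking | dog | pilot | white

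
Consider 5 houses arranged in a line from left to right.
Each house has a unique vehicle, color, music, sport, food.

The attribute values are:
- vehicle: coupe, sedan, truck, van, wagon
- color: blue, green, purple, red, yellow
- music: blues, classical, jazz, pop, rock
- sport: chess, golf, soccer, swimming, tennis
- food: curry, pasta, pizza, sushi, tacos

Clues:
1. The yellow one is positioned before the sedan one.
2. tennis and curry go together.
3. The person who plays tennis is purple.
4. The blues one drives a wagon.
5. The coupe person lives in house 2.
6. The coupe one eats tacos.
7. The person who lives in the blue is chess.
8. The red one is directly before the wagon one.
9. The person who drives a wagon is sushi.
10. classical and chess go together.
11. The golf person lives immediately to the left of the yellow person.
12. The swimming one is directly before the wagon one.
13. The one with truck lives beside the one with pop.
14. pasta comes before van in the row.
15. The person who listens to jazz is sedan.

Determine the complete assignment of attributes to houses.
Solution:

House | Vehicle | Color | Music | Sport | Food
----------------------------------------------
  1   | truck | blue | classical | chess | pasta
  2   | coupe | red | pop | swimming | tacos
  3   | wagon | green | blues | golf | sushi
  4   | van | yellow | rock | soccer | pizza
  5   | sedan | purple | jazz | tennis | curry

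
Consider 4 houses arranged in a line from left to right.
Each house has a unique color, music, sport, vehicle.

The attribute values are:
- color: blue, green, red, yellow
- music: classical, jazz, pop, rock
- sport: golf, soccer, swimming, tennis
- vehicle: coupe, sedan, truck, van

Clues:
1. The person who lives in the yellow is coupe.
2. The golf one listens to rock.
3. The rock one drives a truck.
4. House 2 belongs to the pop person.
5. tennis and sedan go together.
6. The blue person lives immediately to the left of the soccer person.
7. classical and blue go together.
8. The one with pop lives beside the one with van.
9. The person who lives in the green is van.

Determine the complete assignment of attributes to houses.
Solution:

House | Color | Music | Sport | Vehicle
---------------------------------------
  1   | blue | classical | tennis | sedan
  2   | yellow | pop | soccer | coupe
  3   | green | jazz | swimming | van
  4   | red | rock | golf | truck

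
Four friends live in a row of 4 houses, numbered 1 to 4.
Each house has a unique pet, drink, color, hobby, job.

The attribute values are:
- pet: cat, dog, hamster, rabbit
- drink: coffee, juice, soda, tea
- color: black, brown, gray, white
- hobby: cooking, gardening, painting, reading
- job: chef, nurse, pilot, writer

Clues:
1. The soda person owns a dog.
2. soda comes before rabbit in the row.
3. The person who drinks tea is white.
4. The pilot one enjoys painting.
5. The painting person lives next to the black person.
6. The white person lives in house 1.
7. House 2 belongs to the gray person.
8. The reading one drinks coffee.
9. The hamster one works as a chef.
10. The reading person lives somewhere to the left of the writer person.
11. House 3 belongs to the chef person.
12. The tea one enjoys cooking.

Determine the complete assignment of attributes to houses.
Solution:

House | Pet | Drink | Color | Hobby | Job
-----------------------------------------
  1   | cat | tea | white | cooking | nurse
  2   | dog | soda | gray | painting | pilot
  3   | hamster | coffee | black | reading | chef
  4   | rabbit | juice | brown | gardening | writer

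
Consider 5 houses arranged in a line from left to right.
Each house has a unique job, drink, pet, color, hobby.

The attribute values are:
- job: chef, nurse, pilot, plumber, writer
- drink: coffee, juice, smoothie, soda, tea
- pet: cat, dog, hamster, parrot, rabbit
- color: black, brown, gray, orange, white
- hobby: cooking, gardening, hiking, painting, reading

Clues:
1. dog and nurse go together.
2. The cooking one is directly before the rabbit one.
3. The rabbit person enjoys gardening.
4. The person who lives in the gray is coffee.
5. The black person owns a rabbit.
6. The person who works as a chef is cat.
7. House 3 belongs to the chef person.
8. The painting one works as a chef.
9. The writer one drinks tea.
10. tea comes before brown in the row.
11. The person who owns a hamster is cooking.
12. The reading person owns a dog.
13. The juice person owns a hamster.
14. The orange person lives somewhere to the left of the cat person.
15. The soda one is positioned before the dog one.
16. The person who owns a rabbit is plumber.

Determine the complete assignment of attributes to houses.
Solution:

House | Job | Drink | Pet | Color | Hobby
-----------------------------------------
  1   | pilot | juice | hamster | orange | cooking
  2   | plumber | soda | rabbit | black | gardening
  3   | chef | coffee | cat | gray | painting
  4   | writer | tea | parrot | white | hiking
  5   | nurse | smoothie | dog | brown | reading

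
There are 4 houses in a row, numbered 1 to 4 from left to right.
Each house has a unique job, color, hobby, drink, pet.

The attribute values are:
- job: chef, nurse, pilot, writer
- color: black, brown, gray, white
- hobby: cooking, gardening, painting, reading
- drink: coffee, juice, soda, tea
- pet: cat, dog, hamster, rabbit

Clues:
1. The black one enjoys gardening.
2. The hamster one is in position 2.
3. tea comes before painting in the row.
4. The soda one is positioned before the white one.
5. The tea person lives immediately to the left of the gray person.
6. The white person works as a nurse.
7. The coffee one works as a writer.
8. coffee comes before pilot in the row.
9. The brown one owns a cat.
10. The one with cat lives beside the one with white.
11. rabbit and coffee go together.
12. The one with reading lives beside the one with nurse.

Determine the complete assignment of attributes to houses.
Solution:

House | Job | Color | Hobby | Drink | Pet
-----------------------------------------
  1   | chef | brown | reading | soda | cat
  2   | nurse | white | cooking | tea | hamster
  3   | writer | gray | painting | coffee | rabbit
  4   | pilot | black | gardening | juice | dog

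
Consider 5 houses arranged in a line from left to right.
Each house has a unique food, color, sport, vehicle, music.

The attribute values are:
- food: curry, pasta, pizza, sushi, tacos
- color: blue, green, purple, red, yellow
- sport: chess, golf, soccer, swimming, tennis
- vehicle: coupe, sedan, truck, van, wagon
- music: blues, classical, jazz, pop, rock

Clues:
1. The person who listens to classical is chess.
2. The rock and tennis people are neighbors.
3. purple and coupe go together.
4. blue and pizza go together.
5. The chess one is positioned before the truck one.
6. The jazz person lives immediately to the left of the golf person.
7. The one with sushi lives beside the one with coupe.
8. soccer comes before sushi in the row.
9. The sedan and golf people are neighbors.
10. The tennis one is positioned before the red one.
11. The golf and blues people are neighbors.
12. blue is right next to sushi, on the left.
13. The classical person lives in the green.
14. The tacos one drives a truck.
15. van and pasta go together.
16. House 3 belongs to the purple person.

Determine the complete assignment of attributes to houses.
Solution:

House | Food | Color | Sport | Vehicle | Music
----------------------------------------------
  1   | pizza | blue | soccer | sedan | jazz
  2   | sushi | yellow | golf | wagon | rock
  3   | curry | purple | tennis | coupe | blues
  4   | pasta | green | chess | van | classical
  5   | tacos | red | swimming | truck | pop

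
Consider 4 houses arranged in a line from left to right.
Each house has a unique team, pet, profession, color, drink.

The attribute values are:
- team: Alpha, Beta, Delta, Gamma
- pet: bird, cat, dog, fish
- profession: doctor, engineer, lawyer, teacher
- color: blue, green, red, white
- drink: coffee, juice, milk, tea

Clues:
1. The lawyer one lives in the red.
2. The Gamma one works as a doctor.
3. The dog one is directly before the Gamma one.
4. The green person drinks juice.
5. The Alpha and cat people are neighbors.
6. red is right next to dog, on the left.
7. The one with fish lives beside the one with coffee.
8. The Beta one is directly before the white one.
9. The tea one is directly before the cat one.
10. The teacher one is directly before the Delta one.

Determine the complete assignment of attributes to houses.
Solution:

House | Team | Pet | Profession | Color | Drink
-----------------------------------------------
  1   | Alpha | fish | teacher | blue | tea
  2   | Delta | cat | lawyer | red | coffee
  3   | Beta | dog | engineer | green | juice
  4   | Gamma | bird | doctor | white | milk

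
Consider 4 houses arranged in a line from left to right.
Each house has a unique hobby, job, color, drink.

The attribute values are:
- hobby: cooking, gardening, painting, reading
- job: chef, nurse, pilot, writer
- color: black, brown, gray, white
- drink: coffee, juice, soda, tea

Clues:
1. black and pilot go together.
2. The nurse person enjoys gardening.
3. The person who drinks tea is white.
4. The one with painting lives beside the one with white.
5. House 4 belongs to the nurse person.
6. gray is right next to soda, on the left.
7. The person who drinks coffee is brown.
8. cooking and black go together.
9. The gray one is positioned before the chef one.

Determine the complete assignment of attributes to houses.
Solution:

House | Hobby | Job | Color | Drink
-----------------------------------
  1   | reading | writer | gray | juice
  2   | cooking | pilot | black | soda
  3   | painting | chef | brown | coffee
  4   | gardening | nurse | white | tea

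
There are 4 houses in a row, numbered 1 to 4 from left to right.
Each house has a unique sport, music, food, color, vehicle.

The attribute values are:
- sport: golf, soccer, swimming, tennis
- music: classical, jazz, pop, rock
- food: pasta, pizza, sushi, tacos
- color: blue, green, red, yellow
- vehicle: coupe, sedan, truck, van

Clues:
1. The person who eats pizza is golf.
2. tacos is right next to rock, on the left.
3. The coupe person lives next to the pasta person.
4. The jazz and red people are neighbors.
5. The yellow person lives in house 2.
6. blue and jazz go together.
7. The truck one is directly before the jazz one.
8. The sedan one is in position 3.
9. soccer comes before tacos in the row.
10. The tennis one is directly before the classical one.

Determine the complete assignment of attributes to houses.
Solution:

House | Sport | Music | Food | Color | Vehicle
----------------------------------------------
  1   | tennis | pop | sushi | green | coupe
  2   | soccer | classical | pasta | yellow | truck
  3   | swimming | jazz | tacos | blue | sedan
  4   | golf | rock | pizza | red | van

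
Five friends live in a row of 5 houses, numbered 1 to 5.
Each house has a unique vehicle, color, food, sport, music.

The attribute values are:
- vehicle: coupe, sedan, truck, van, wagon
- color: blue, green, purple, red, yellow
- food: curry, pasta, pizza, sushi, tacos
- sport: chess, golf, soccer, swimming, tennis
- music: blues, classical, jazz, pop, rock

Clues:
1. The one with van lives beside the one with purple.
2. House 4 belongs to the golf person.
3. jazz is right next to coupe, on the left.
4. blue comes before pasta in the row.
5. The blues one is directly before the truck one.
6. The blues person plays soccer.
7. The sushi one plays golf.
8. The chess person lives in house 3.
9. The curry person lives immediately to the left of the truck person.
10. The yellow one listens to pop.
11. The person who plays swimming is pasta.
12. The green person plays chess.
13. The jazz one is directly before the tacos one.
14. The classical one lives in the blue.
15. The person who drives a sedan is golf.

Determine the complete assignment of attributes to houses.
Solution:

House | Vehicle | Color | Food | Sport | Music
----------------------------------------------
  1   | van | red | curry | soccer | blues
  2   | truck | purple | pizza | tennis | jazz
  3   | coupe | green | tacos | chess | rock
  4   | sedan | blue | sushi | golf | classical
  5   | wagon | yellow | pasta | swimming | pop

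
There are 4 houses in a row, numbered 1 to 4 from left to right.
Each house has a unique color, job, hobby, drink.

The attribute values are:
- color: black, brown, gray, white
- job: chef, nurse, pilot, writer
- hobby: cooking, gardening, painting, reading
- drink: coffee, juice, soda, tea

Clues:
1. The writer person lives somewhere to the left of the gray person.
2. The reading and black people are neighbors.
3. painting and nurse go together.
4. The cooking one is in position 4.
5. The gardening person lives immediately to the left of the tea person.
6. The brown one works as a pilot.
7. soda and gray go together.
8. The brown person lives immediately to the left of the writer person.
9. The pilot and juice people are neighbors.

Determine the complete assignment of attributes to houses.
Solution:

House | Color | Job | Hobby | Drink
-----------------------------------
  1   | brown | pilot | reading | coffee
  2   | black | writer | gardening | juice
  3   | white | nurse | painting | tea
  4   | gray | chef | cooking | soda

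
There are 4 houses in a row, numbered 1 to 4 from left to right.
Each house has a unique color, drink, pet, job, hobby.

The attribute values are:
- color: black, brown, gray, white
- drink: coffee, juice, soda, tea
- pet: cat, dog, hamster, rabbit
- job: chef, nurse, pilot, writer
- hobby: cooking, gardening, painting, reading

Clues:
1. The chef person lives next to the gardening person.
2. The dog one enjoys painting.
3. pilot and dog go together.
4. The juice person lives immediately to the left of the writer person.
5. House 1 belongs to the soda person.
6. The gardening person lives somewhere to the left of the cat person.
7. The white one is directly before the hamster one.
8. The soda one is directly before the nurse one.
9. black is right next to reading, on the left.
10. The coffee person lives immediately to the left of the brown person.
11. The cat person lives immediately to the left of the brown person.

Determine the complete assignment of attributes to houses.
Solution:

House | Color | Drink | Pet | Job | Hobby
-----------------------------------------
  1   | white | soda | rabbit | chef | cooking
  2   | black | juice | hamster | nurse | gardening
  3   | gray | coffee | cat | writer | reading
  4   | brown | tea | dog | pilot | painting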